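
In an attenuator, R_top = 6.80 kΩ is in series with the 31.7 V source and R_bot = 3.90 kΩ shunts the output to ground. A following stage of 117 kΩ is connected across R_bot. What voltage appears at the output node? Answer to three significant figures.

The load sits in parallel with R_bot: R_bot‖R_L = (3.90 × 117) / (3.90 + 117) = 3.774 kΩ.
V_out = 31.7 × 3.774 / (6.80 + 3.774) = 31.7 × 3.774/10.57 = 11.3 V.

V_out ≈ 11.3 V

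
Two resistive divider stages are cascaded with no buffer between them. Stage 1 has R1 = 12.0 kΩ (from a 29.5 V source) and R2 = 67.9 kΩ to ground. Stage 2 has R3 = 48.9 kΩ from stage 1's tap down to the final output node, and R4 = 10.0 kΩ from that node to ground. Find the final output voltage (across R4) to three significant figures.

V_out ≈ 3.63 V

Stage 2 presents R3+R4 = 58.90 kΩ as a load on stage 1's tap.
Stage 1's lower leg becomes R2‖(R3+R4) = 31.54 kΩ, so V_mid = 29.5 × 31.54/43.54 = 21.37 V.
Stage 2 is itself unloaded: V_out = V_mid × R4/(R3+R4) = 21.37 × 10.0/58.90 = 3.63 V.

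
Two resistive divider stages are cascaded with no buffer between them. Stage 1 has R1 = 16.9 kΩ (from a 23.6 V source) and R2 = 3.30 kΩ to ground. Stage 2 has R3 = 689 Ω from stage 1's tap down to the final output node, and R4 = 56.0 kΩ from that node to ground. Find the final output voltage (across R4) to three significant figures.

Stage 2 presents R3+R4 = 56690 Ω as a load on stage 1's tap.
Stage 1's lower leg becomes R2‖(R3+R4) = 3118 Ω, so V_mid = 23.6 × 3118/20020 = 3.676 V.
Stage 2 is itself unloaded: V_out = V_mid × R4/(R3+R4) = 3.676 × 56000/56690 = 3.63 V.

V_out ≈ 3.63 V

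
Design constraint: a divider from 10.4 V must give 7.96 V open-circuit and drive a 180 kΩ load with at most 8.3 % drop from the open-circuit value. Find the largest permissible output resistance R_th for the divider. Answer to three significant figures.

Loading drop = R_th/(R_th + R_L) ≤ 0.0830, so R_th ≤ R_L · ε/(1−ε) = 180 kΩ × 0.0830/0.9170 = 16.3 kΩ.

R_th ≤ 16.3 kΩ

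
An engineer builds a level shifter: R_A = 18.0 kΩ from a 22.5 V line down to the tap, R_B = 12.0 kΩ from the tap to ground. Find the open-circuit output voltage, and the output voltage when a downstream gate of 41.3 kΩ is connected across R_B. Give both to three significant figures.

Unloaded: 9.00 V; loaded: 7.66 V

Open-circuit: V = 22.5 × 12.0/(18.0 + 12.0) = 9.00 V.
With the load, R_B becomes R_B‖R_L = 9.298 kΩ, so V = 22.5 × 9.298/27.30 = 7.66 V.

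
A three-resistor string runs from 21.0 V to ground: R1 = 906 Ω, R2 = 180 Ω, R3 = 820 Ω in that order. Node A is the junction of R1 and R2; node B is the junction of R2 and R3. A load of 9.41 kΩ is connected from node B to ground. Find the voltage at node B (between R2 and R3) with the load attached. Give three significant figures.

V ≈ 8.61 V

At node B, R3 is in parallel with the load: R3‖R_L = 754.3 Ω.
Below node A the resistance is R2 + (R3‖R_L) = 934.3 Ω, so V_A = 21.0 × 934.3/1840 = 10.66 V.
Then V_B = V_A × (R3‖R_L)/(R2 + R3‖R_L) = 10.66 × 754.3/934.3 = 8.61 V.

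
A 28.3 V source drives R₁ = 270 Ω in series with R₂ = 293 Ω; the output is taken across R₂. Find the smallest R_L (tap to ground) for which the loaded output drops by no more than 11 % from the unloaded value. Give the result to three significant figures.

R_L(min) ≈ 1.14 kΩ

Output resistance R_th = R₁‖R₂ = (270 × 293)/563.0 = 140.5 Ω.
The fractional drop is R_th/(R_th + R_L); requiring this ≤ 0.110 gives R_L ≥ R_th(1/0.110 − 1) = 140.5 × 8.091 = 1.14 kΩ.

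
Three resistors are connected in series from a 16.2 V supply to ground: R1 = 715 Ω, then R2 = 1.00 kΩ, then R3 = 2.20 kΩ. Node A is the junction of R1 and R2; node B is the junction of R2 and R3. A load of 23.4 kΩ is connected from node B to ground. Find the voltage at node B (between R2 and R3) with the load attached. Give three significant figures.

V ≈ 8.74 V

At node B, R3 is in parallel with the load: R3‖R_L = 2011 Ω.
Below node A the resistance is R2 + (R3‖R_L) = 3011 Ω, so V_A = 16.2 × 3011/3726 = 13.09 V.
Then V_B = V_A × (R3‖R_L)/(R2 + R3‖R_L) = 13.09 × 2011/3011 = 8.74 V.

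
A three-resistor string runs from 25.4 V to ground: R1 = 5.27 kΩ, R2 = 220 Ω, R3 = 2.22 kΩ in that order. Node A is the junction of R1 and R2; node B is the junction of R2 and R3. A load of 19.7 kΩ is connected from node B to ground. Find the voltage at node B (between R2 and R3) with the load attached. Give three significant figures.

At node B, R3 is in parallel with the load: R3‖R_L = 1995 Ω.
Below node A the resistance is R2 + (R3‖R_L) = 2215 Ω, so V_A = 25.4 × 2215/7485 = 7.517 V.
Then V_B = V_A × (R3‖R_L)/(R2 + R3‖R_L) = 7.517 × 1995/2215 = 6.77 V.

V ≈ 6.77 V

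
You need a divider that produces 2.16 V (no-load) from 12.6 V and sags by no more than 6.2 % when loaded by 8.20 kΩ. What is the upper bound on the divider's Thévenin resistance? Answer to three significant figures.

Loading drop = R_th/(R_th + R_L) ≤ 0.0620, so R_th ≤ R_L · ε/(1−ε) = 8.20 kΩ × 0.0620/0.9380 = 542 Ω.
(Any R1, R2 with R2/(R1+R2) = 0.171 and R1‖R2 ≤ 542 Ω will meet the spec.)

R_th ≤ 542 Ω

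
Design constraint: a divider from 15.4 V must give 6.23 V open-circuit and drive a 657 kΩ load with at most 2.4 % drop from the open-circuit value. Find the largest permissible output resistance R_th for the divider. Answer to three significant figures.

R_th ≤ 16.2 kΩ

Loading drop = R_th/(R_th + R_L) ≤ 0.0240, so R_th ≤ R_L · ε/(1−ε) = 657 kΩ × 0.0240/0.9760 = 16.2 kΩ.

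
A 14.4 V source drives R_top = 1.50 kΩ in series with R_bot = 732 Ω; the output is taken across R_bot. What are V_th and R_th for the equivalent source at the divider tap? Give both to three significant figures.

V_th is the open-circuit tap voltage: 14.4 × 732/(1500 + 732) = 4.72 V.
With the supply zeroed, R_top and R_bot appear in parallel from the tap: R_th = R_top‖R_bot = (1500 × 732)/2232 = 492 Ω.

V_th = 4.72 V, R_th = 492 Ω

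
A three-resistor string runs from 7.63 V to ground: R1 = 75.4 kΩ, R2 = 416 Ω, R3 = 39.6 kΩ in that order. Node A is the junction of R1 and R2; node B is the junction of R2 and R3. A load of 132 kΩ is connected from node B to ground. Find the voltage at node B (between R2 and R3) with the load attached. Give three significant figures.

At node B, R3 is in parallel with the load: R3‖R_L = 30460 Ω.
Below node A the resistance is R2 + (R3‖R_L) = 30880 Ω, so V_A = 7.63 × 30880/106300 = 2.217 V.
Then V_B = V_A × (R3‖R_L)/(R2 + R3‖R_L) = 2.217 × 30460/30880 = 2.19 V.

V ≈ 2.19 V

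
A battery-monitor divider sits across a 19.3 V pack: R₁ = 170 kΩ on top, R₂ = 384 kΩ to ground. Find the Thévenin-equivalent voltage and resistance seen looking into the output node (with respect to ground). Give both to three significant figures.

V_th is the open-circuit tap voltage: 19.3 × 384/(170 + 384) = 13.4 V.
With the supply zeroed, R₁ and R₂ appear in parallel from the tap: R_th = R₁‖R₂ = (170 × 384)/554.0 = 118 kΩ.

V_th = 13.4 V, R_th = 118 kΩ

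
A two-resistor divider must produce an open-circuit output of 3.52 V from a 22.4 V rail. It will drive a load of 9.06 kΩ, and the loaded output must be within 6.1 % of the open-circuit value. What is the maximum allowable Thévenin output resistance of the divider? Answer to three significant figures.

Loading drop = R_th/(R_th + R_L) ≤ 0.0610, so R_th ≤ R_L · ε/(1−ε) = 9.06 kΩ × 0.0610/0.9390 = 589 Ω.
(Any R1, R2 with R2/(R1+R2) = 0.157 and R1‖R2 ≤ 589 Ω will meet the spec.)

R_th ≤ 589 Ω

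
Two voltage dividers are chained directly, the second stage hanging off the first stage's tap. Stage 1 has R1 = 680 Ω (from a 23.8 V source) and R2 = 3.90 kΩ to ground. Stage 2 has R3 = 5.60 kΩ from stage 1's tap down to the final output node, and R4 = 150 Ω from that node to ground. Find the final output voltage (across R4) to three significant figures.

V_out ≈ 0.480 V

Stage 2 presents R3+R4 = 5750 Ω as a load on stage 1's tap.
Stage 1's lower leg becomes R2‖(R3+R4) = 2324 Ω, so V_mid = 23.8 × 2324/3004 = 18.41 V.
Stage 2 is itself unloaded: V_out = V_mid × R4/(R3+R4) = 18.41 × 150/5750 = 0.480 V.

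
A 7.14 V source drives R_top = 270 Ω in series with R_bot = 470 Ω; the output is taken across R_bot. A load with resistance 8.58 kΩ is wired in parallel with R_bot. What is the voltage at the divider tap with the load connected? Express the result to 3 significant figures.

The load sits in parallel with R_bot: R_bot‖R_L = (470 × 8580) / (470 + 8580) = 445.6 Ω.
V_out = 7.14 × 445.6 / (270 + 445.6) = 7.14 × 445.6/715.6 = 4.45 V.
(Unloaded it would have been 4.53 V.)

V_out ≈ 4.45 V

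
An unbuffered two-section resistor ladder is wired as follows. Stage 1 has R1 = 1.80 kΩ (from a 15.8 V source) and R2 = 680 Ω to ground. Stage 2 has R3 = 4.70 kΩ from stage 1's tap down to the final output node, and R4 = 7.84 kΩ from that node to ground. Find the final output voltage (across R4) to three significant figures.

V_out ≈ 2.61 V

Stage 2 presents R3+R4 = 12540 Ω as a load on stage 1's tap.
Stage 1's lower leg becomes R2‖(R3+R4) = 645.0 Ω, so V_mid = 15.8 × 645.0/2445 = 4.168 V.
Stage 2 is itself unloaded: V_out = V_mid × R4/(R3+R4) = 4.168 × 7840/12540 = 2.61 V.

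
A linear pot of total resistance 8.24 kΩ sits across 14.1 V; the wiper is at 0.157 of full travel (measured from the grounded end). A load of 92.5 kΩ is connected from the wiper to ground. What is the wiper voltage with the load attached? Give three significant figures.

V ≈ 2.19 V

The wiper splits the pot into (1−α)R = 6.946 kΩ above and αR = 1.294 kΩ below.
Lower section ‖ load = 1.276 kΩ.
V_wiper = 14.1 × 1.276/(6.946 + 1.276) = 2.19 V.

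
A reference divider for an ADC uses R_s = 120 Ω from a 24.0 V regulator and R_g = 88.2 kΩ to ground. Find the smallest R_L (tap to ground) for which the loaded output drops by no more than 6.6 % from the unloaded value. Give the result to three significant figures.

R_L(min) ≈ 1.70 kΩ

Output resistance R_th = R_s‖R_g = (120 × 88200)/88320 = 119.8 Ω.
The fractional drop is R_th/(R_th + R_L); requiring this ≤ 0.0660 gives R_L ≥ R_th(1/0.0660 − 1) = 119.8 × 14.15 = 1.70 kΩ.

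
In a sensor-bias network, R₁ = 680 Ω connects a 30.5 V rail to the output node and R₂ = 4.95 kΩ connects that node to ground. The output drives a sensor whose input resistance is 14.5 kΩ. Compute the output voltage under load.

The load sits in parallel with R₂: R₂‖R_L = (4950 × 14500) / (4950 + 14500) = 3690 Ω.
V_out = 30.5 × 3690 / (680 + 3690) = 30.5 × 3690/4370 = 25.8 V.

V_out ≈ 25.8 V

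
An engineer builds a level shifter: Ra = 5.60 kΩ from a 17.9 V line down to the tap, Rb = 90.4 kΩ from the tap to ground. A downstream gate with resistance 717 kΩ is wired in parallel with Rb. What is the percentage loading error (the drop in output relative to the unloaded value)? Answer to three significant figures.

The divider's output (Thévenin) resistance is Ra‖Rb = 5.273 kΩ.
Fractional drop under load = R_th/(R_th + R_L) = 5.273 / (5.273 + 717) = 0.007301.
So the output falls by 0.730 %.

0.730 %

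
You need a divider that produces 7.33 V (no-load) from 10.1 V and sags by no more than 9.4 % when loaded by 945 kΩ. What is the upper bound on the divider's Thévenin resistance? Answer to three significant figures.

Loading drop = R_th/(R_th + R_L) ≤ 0.0940, so R_th ≤ R_L · ε/(1−ε) = 945 kΩ × 0.0940/0.9060 = 98.0 kΩ.
(Any R1, R2 with R2/(R1+R2) = 0.726 and R1‖R2 ≤ 98.0 kΩ will meet the spec.)

R_th ≤ 98.0 kΩ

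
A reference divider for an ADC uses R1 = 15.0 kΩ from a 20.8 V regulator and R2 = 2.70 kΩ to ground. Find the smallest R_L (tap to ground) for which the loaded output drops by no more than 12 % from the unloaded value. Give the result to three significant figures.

R_L(min) ≈ 16.8 kΩ

Output resistance R_th = R1‖R2 = (15.0 × 2.70)/17.70 = 2.288 kΩ.
The fractional drop is R_th/(R_th + R_L); requiring this ≤ 0.120 gives R_L ≥ R_th(1/0.120 − 1) = 2.288 × 7.333 = 16.8 kΩ.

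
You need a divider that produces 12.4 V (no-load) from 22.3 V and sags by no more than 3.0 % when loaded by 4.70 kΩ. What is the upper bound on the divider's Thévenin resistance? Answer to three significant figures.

Loading drop = R_th/(R_th + R_L) ≤ 0.0300, so R_th ≤ R_L · ε/(1−ε) = 4.70 kΩ × 0.0300/0.9700 = 145 Ω.

R_th ≤ 145 Ω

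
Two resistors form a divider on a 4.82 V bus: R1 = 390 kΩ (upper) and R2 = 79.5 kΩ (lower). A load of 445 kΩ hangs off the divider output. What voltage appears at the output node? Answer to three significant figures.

V_out ≈ 0.711 V

The load sits in parallel with R2: R2‖R_L = (79.5 × 445) / (79.5 + 445) = 67.45 kΩ.
V_out = 4.82 × 67.45 / (390 + 67.45) = 4.82 × 67.45/457.4 = 0.711 V.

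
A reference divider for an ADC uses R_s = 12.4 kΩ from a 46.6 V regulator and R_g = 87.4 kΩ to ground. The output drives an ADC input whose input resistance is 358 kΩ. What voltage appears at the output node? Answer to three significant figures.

V_out ≈ 39.6 V

The load sits in parallel with R_g: R_g‖R_L = (87.4 × 358) / (87.4 + 358) = 70.25 kΩ.
V_out = 46.6 × 70.25 / (12.4 + 70.25) = 46.6 × 70.25/82.65 = 39.6 V.
(Unloaded it would have been 40.8 V.)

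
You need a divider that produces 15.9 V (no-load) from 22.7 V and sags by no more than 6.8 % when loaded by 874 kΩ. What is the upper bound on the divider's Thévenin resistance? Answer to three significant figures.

Loading drop = R_th/(R_th + R_L) ≤ 0.0680, so R_th ≤ R_L · ε/(1−ε) = 874 kΩ × 0.0680/0.9320 = 63.8 kΩ.

R_th ≤ 63.8 kΩ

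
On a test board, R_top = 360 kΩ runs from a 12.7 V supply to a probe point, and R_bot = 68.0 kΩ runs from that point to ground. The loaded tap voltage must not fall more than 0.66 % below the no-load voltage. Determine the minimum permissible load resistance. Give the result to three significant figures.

R_L(min) ≈ 8.61 MΩ

Output resistance R_th = R_top‖R_bot = (360 × 68.0)/428.0 = 57.20 kΩ.
The fractional drop is R_th/(R_th + R_L); requiring this ≤ 0.00660 gives R_L ≥ R_th(1/0.00660 − 1) = 57.20 × 150.5 = 8.61 MΩ.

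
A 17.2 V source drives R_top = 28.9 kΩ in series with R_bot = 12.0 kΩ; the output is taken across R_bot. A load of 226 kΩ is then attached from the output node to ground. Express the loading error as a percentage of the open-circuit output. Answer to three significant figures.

3.62 %

The divider's output (Thévenin) resistance is R_top‖R_bot = 8.479 kΩ.
Fractional drop under load = R_th/(R_th + R_L) = 8.479 / (8.479 + 226) = 0.03616.
So the output falls by 3.62 %.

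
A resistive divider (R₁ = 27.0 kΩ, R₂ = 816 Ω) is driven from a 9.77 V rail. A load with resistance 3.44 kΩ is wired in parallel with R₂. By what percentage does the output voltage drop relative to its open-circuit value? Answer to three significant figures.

18.7 %

Unloaded V = 9.77 × 816/27820 = 0.2866 V.
Loaded: R₂‖R_L = 659.5 Ω, giving V = 9.77 × 659.5/27660 = 0.2330 V.
Drop = (0.2866 − 0.2330) / 0.2866 = 18.7 %.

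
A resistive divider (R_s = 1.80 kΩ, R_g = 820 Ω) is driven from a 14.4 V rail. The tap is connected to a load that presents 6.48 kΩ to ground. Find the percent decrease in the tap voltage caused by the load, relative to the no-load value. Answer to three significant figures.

The divider's output (Thévenin) resistance is R_s‖R_g = 563.4 Ω.
Fractional drop under load = R_th/(R_th + R_L) = 563.4 / (563.4 + 6480) = 0.07998.
So the output falls by 8.00 %.

8.00 %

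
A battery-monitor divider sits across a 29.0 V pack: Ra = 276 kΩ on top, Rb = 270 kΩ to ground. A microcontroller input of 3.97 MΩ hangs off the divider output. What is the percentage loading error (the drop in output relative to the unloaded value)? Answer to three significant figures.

The divider's output (Thévenin) resistance is Ra‖Rb = 136.5 kΩ.
Fractional drop under load = R_th/(R_th + R_L) = 136.5 / (136.5 + 3970) = 0.03324.
So the output falls by 3.32 %.

3.32 %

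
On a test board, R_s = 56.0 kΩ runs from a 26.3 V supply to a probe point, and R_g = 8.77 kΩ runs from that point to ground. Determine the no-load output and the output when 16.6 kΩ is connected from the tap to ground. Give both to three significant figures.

Unloaded: 3.56 V; loaded: 2.44 V

Open-circuit: V = 26.3 × 8.77/(56.0 + 8.77) = 3.56 V.
With the load, R_g becomes R_g‖R_L = 5.738 kΩ, so V = 26.3 × 5.738/61.74 = 2.44 V.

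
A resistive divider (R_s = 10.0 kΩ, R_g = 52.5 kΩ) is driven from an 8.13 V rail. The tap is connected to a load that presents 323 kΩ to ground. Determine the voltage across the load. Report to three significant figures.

The load sits in parallel with R_g: R_g‖R_L = (52.5 × 323) / (52.5 + 323) = 45.16 kΩ.
V_out = 8.13 × 45.16 / (10.0 + 45.16) = 8.13 × 45.16/55.16 = 6.66 V.

V_out ≈ 6.66 V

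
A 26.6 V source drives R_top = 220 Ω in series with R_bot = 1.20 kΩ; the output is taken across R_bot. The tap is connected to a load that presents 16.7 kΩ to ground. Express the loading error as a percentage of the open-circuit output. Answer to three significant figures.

1.10 %

The divider's output (Thévenin) resistance is R_top‖R_bot = 185.9 Ω.
Fractional drop under load = R_th/(R_th + R_L) = 185.9 / (185.9 + 16700) = 0.01101.
So the output falls by 1.10 %.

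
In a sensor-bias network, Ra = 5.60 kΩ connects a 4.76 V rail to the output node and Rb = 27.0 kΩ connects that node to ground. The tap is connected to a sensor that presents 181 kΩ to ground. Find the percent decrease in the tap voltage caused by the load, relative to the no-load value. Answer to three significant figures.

The divider's output (Thévenin) resistance is Ra‖Rb = 4.638 kΩ.
Fractional drop under load = R_th/(R_th + R_L) = 4.638 / (4.638 + 181) = 0.02498.
So the output falls by 2.50 %.

2.50 %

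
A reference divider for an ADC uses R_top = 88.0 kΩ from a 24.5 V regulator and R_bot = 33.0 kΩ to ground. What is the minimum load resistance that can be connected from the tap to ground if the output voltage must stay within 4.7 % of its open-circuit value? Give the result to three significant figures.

R_L(min) ≈ 487 kΩ

Output resistance R_th = R_top‖R_bot = (88.0 × 33.0)/121.0 = 24.00 kΩ.
The fractional drop is R_th/(R_th + R_L); requiring this ≤ 0.0470 gives R_L ≥ R_th(1/0.0470 − 1) = 24.00 × 20.28 = 487 kΩ.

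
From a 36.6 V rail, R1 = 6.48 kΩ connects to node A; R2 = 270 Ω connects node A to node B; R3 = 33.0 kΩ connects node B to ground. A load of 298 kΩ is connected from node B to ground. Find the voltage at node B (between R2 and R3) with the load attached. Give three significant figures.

V ≈ 29.8 V

At node B, R3 is in parallel with the load: R3‖R_L = 29710 Ω.
Below node A the resistance is R2 + (R3‖R_L) = 29980 Ω, so V_A = 36.6 × 29980/36460 = 30.10 V.
Then V_B = V_A × (R3‖R_L)/(R2 + R3‖R_L) = 30.10 × 29710/29980 = 29.8 V.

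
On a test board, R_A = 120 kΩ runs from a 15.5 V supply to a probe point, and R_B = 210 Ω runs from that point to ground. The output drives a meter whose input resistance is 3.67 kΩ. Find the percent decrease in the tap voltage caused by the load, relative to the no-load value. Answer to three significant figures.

5.40 %

The divider's output (Thévenin) resistance is R_A‖R_B = 209.6 Ω.
Fractional drop under load = R_th/(R_th + R_L) = 209.6 / (209.6 + 3670) = 0.05403.
So the output falls by 5.40 %.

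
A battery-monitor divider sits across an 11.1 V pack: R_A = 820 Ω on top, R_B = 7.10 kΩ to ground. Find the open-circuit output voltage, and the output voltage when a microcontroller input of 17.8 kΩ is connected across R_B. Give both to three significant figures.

Open-circuit: V = 11.1 × 7100/(820 + 7100) = 9.95 V.
With the load, R_B becomes R_B‖R_L = 5076 Ω, so V = 11.1 × 5076/5896 = 9.56 V.

Unloaded: 9.95 V; loaded: 9.56 V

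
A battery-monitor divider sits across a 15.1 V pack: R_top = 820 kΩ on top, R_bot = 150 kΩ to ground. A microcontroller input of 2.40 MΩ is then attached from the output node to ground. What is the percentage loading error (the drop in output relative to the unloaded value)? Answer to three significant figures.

The divider's output (Thévenin) resistance is R_top‖R_bot = 126.8 kΩ.
Fractional drop under load = R_th/(R_th + R_L) = 126.8 / (126.8 + 2400) = 0.05018.
So the output falls by 5.02 %.

5.02 %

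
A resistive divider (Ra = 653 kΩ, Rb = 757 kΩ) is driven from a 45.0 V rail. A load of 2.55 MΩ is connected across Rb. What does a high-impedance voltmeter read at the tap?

V_out ≈ 21.2 V

The load sits in parallel with Rb: Rb‖R_L = (757 × 2550) / (757 + 2550) = 583.7 kΩ.
V_out = 45.0 × 583.7 / (653 + 583.7) = 45.0 × 583.7/1237 = 21.2 V.
(Unloaded it would have been 24.2 V.)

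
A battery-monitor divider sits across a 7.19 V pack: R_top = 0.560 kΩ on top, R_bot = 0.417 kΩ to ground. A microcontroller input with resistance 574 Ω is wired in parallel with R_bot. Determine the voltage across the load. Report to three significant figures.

V_out ≈ 2.17 V

The load sits in parallel with R_bot: R_bot‖R_L = (417 × 574) / (417 + 574) = 241.5 Ω.
V_out = 7.19 × 241.5 / (560 + 241.5) = 7.19 × 241.5/801.5 = 2.17 V.
(Unloaded it would have been 3.07 V.)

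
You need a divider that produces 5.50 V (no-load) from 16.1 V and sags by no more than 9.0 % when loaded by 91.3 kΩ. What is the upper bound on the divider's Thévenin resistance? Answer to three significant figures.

Loading drop = R_th/(R_th + R_L) ≤ 0.0900, so R_th ≤ R_L · ε/(1−ε) = 91.3 kΩ × 0.0900/0.9100 = 9.03 kΩ.
(Any R1, R2 with R2/(R1+R2) = 0.342 and R1‖R2 ≤ 9.03 kΩ will meet the spec.)

R_th ≤ 9.03 kΩ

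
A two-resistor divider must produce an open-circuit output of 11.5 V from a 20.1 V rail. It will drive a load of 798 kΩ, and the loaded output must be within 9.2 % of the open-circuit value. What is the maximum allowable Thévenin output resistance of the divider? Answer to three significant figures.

R_th ≤ 80.9 kΩ

Loading drop = R_th/(R_th + R_L) ≤ 0.0920, so R_th ≤ R_L · ε/(1−ε) = 798 kΩ × 0.0920/0.9080 = 80.9 kΩ.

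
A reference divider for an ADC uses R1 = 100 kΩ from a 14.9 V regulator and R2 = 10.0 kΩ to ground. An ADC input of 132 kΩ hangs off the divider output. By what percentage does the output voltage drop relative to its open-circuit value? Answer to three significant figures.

The divider's output (Thévenin) resistance is R1‖R2 = 9.091 kΩ.
Fractional drop under load = R_th/(R_th + R_L) = 9.091 / (9.091 + 132) = 0.06443.
So the output falls by 6.44 %.

6.44 %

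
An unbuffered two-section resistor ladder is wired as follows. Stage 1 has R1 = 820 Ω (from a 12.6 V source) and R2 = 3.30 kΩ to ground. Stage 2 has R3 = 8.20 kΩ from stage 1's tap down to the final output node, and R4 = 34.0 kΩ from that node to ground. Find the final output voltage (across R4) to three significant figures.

V_out ≈ 8.01 V

Stage 2 presents R3+R4 = 42200 Ω as a load on stage 1's tap.
Stage 1's lower leg becomes R2‖(R3+R4) = 3061 Ω, so V_mid = 12.6 × 3061/3881 = 9.938 V.
Stage 2 is itself unloaded: V_out = V_mid × R4/(R3+R4) = 9.938 × 34000/42200 = 8.01 V.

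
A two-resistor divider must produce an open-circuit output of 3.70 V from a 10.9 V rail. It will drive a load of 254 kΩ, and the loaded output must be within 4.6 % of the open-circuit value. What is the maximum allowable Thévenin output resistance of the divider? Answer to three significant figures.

R_th ≤ 12.2 kΩ

Loading drop = R_th/(R_th + R_L) ≤ 0.0460, so R_th ≤ R_L · ε/(1−ε) = 254 kΩ × 0.0460/0.9540 = 12.2 kΩ.
(Any R1, R2 with R2/(R1+R2) = 0.339 and R1‖R2 ≤ 12.2 kΩ will meet the spec.)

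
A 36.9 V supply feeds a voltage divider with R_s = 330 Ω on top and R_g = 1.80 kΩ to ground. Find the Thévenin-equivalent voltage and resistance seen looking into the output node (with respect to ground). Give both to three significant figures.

V_th is the open-circuit tap voltage: 36.9 × 1800/(330 + 1800) = 31.2 V.
With the supply zeroed, R_s and R_g appear in parallel from the tap: R_th = R_s‖R_g = (330 × 1800)/2130 = 279 Ω.

V_th = 31.2 V, R_th = 279 Ω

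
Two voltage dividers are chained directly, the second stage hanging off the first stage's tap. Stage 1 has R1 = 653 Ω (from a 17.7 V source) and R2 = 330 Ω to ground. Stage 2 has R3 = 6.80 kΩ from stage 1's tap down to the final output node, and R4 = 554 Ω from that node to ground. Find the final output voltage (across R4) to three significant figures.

Stage 2 presents R3+R4 = 7354 Ω as a load on stage 1's tap.
Stage 1's lower leg becomes R2‖(R3+R4) = 315.8 Ω, so V_mid = 17.7 × 315.8/968.8 = 5.770 V.
Stage 2 is itself unloaded: V_out = V_mid × R4/(R3+R4) = 5.770 × 554/7354 = 0.435 V.

V_out ≈ 0.435 V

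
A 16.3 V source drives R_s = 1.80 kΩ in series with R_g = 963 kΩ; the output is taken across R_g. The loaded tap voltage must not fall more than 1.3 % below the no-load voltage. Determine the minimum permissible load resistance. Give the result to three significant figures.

Output resistance R_th = R_s‖R_g = (1.80 × 963)/964.8 = 1.797 kΩ.
The fractional drop is R_th/(R_th + R_L); requiring this ≤ 0.0130 gives R_L ≥ R_th(1/0.0130 − 1) = 1.797 × 75.92 = 136 kΩ.

R_L(min) ≈ 136 kΩ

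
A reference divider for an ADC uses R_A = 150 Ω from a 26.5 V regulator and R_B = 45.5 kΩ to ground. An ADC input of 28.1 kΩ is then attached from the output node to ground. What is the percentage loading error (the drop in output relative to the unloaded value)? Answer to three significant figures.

The divider's output (Thévenin) resistance is R_A‖R_B = 149.5 Ω.
Fractional drop under load = R_th/(R_th + R_L) = 149.5 / (149.5 + 28100) = 0.005292.
So the output falls by 0.529 %.

0.529 %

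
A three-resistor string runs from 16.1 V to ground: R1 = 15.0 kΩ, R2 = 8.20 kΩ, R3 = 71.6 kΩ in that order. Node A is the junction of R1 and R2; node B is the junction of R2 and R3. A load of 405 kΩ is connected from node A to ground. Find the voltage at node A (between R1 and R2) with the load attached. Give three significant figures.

Below node A the series string R2+R3 = 79.80 kΩ sits in parallel with the 405 kΩ load: 66.66 kΩ.
V_A = 16.1 × 66.66/(15.0 + 66.66) = 13.1 V.

V ≈ 13.1 V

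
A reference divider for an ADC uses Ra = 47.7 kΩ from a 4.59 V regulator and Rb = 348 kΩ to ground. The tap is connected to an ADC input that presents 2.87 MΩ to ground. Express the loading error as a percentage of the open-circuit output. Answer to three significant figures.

The divider's output (Thévenin) resistance is Ra‖Rb = 41.95 kΩ.
Fractional drop under load = R_th/(R_th + R_L) = 41.95 / (41.95 + 2870) = 0.01441.
So the output falls by 1.44 %.

1.44 %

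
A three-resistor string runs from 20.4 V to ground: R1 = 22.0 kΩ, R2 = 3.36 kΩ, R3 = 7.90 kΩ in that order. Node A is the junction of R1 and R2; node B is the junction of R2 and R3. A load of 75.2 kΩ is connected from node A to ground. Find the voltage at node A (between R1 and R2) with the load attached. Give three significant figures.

V ≈ 6.28 V

Below node A the series string R2+R3 = 11.26 kΩ sits in parallel with the 75.2 kΩ load: 9.794 kΩ.
V_A = 20.4 × 9.794/(22.0 + 9.794) = 6.28 V.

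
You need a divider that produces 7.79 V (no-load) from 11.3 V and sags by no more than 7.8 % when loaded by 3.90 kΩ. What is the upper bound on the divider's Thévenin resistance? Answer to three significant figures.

R_th ≤ 330 Ω

Loading drop = R_th/(R_th + R_L) ≤ 0.0780, so R_th ≤ R_L · ε/(1−ε) = 3.90 kΩ × 0.0780/0.9220 = 330 Ω.
(Any R1, R2 with R2/(R1+R2) = 0.689 and R1‖R2 ≤ 330 Ω will meet the spec.)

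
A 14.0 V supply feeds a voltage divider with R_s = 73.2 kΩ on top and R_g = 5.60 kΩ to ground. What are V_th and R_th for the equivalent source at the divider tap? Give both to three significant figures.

V_th = 0.995 V, R_th = 5.20 kΩ

V_th is the open-circuit tap voltage: 14.0 × 5.60/(73.2 + 5.60) = 0.995 V.
With the supply zeroed, R_s and R_g appear in parallel from the tap: R_th = R_s‖R_g = (73.2 × 5.60)/78.80 = 5.20 kΩ.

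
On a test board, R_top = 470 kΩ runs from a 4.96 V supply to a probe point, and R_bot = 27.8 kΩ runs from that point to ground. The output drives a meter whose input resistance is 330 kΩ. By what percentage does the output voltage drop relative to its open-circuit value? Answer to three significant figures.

7.37 %

The divider's output (Thévenin) resistance is R_top‖R_bot = 26.25 kΩ.
Fractional drop under load = R_th/(R_th + R_L) = 26.25 / (26.25 + 330) = 0.07368.
So the output falls by 7.37 %.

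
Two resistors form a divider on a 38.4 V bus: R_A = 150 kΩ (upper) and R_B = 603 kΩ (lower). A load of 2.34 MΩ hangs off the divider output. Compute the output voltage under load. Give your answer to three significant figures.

V_out ≈ 29.2 V

The load sits in parallel with R_B: R_B‖R_L = (603 × 2340) / (603 + 2340) = 479.4 kΩ.
V_out = 38.4 × 479.4 / (150 + 479.4) = 38.4 × 479.4/629.4 = 29.2 V.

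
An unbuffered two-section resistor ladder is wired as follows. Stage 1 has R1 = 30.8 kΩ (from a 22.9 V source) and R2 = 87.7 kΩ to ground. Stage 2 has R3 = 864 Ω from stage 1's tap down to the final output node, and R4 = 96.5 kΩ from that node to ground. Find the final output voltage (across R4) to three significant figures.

Stage 2 presents R3+R4 = 97360 Ω as a load on stage 1's tap.
Stage 1's lower leg becomes R2‖(R3+R4) = 46140 Ω, so V_mid = 22.9 × 46140/76940 = 13.73 V.
Stage 2 is itself unloaded: V_out = V_mid × R4/(R3+R4) = 13.73 × 96500/97360 = 13.6 V.

V_out ≈ 13.6 V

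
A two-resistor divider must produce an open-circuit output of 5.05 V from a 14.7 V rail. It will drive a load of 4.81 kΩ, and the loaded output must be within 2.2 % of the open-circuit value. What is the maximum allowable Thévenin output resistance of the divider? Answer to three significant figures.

Loading drop = R_th/(R_th + R_L) ≤ 0.0220, so R_th ≤ R_L · ε/(1−ε) = 4.81 kΩ × 0.0220/0.9780 = 108 Ω.
(Any R1, R2 with R2/(R1+R2) = 0.344 and R1‖R2 ≤ 108 Ω will meet the spec.)

R_th ≤ 108 Ω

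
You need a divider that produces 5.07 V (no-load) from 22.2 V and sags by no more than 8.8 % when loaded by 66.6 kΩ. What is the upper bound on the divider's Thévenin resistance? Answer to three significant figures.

Loading drop = R_th/(R_th + R_L) ≤ 0.0880, so R_th ≤ R_L · ε/(1−ε) = 66.6 kΩ × 0.0880/0.9120 = 6.43 kΩ.
(Any R1, R2 with R2/(R1+R2) = 0.228 and R1‖R2 ≤ 6.43 kΩ will meet the spec.)

R_th ≤ 6.43 kΩ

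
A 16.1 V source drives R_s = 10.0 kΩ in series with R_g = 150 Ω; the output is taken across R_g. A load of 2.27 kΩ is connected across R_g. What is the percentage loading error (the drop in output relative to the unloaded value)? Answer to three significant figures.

The divider's output (Thévenin) resistance is R_s‖R_g = 147.8 Ω.
Fractional drop under load = R_th/(R_th + R_L) = 147.8 / (147.8 + 2270) = 0.06112.
So the output falls by 6.11 %.

6.11 %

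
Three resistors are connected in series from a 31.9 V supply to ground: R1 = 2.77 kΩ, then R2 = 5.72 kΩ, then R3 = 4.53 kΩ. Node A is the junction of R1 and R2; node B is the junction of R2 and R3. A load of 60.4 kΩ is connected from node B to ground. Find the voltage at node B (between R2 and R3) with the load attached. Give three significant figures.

At node B, R3 is in parallel with the load: R3‖R_L = 4.214 kΩ.
Below node A the resistance is R2 + (R3‖R_L) = 9.934 kΩ, so V_A = 31.9 × 9.934/12.70 = 24.94 V.
Then V_B = V_A × (R3‖R_L)/(R2 + R3‖R_L) = 24.94 × 4.214/9.934 = 10.6 V.

V ≈ 10.6 V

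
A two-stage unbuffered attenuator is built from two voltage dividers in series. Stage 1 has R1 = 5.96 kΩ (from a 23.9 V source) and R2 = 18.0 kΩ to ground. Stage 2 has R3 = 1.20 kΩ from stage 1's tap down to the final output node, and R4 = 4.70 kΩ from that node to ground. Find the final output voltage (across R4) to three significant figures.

Stage 2 presents R3+R4 = 5.900 kΩ as a load on stage 1's tap.
Stage 1's lower leg becomes R2‖(R3+R4) = 4.444 kΩ, so V_mid = 23.9 × 4.444/10.40 = 10.21 V.
Stage 2 is itself unloaded: V_out = V_mid × R4/(R3+R4) = 10.21 × 4.70/5.900 = 8.13 V.

V_out ≈ 8.13 V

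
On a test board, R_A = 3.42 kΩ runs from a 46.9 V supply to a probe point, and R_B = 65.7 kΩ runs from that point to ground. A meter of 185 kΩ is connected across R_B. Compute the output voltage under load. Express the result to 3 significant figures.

The load sits in parallel with R_B: R_B‖R_L = (65.7 × 185) / (65.7 + 185) = 48.48 kΩ.
V_out = 46.9 × 48.48 / (3.42 + 48.48) = 46.9 × 48.48/51.90 = 43.8 V.

V_out ≈ 43.8 V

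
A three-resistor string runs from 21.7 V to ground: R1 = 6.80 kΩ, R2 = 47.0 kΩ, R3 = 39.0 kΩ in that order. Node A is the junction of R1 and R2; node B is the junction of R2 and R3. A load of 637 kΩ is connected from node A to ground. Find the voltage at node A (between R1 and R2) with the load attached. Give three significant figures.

Below node A the series string R2+R3 = 86.00 kΩ sits in parallel with the 637 kΩ load: 75.77 kΩ.
V_A = 21.7 × 75.77/(6.80 + 75.77) = 19.9 V.

V ≈ 19.9 V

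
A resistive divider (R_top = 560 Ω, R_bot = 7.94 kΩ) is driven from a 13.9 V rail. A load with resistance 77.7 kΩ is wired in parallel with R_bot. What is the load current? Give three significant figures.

I_L ≈ 0.166 mA

R_bot‖R_L = 7204 Ω; V_out = 13.9 × 7204/7764 = 12.90 V.
I_L = V_out / R_L = 12.90 / 77.7 kΩ = 0.166 mA.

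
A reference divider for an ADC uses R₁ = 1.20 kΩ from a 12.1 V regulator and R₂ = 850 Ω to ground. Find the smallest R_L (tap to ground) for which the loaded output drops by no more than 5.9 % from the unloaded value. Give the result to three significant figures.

R_L(min) ≈ 7.94 kΩ

Output resistance R_th = R₁‖R₂ = (1200 × 850)/2050 = 497.6 Ω.
The fractional drop is R_th/(R_th + R_L); requiring this ≤ 0.0590 gives R_L ≥ R_th(1/0.0590 − 1) = 497.6 × 15.95 = 7.94 kΩ.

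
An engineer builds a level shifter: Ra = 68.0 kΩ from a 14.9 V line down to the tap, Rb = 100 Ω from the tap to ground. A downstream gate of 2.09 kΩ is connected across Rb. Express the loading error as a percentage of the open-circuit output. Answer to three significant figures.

The divider's output (Thévenin) resistance is Ra‖Rb = 99.85 Ω.
Fractional drop under load = R_th/(R_th + R_L) = 99.85 / (99.85 + 2090) = 0.04560.
So the output falls by 4.56 %.

4.56 %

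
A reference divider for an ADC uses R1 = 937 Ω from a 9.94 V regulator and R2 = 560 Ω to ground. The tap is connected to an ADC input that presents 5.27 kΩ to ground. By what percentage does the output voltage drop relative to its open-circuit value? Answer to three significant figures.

The divider's output (Thévenin) resistance is R1‖R2 = 350.5 Ω.
Fractional drop under load = R_th/(R_th + R_L) = 350.5 / (350.5 + 5270) = 0.06236.
So the output falls by 6.24 %.

6.24 %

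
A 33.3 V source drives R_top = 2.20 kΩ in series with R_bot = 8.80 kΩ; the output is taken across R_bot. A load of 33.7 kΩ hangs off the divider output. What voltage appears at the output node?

The load sits in parallel with R_bot: R_bot‖R_L = (8.80 × 33.7) / (8.80 + 33.7) = 6.978 kΩ.
V_out = 33.3 × 6.978 / (2.20 + 6.978) = 33.3 × 6.978/9.178 = 25.3 V.

V_out ≈ 25.3 V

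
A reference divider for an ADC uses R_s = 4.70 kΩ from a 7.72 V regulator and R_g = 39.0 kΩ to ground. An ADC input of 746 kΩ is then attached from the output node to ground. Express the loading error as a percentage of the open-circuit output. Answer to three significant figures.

0.559 %

The divider's output (Thévenin) resistance is R_s‖R_g = 4.195 kΩ.
Fractional drop under load = R_th/(R_th + R_L) = 4.195 / (4.195 + 746) = 0.005591.
So the output falls by 0.559 %.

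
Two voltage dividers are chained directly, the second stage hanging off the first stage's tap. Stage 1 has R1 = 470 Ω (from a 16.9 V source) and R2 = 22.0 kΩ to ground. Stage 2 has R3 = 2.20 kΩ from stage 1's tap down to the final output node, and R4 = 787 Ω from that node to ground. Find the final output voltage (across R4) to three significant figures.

V_out ≈ 3.78 V

Stage 2 presents R3+R4 = 2987 Ω as a load on stage 1's tap.
Stage 1's lower leg becomes R2‖(R3+R4) = 2630 Ω, so V_mid = 16.9 × 2630/3100 = 14.34 V.
Stage 2 is itself unloaded: V_out = V_mid × R4/(R3+R4) = 14.34 × 787/2987 = 3.78 V.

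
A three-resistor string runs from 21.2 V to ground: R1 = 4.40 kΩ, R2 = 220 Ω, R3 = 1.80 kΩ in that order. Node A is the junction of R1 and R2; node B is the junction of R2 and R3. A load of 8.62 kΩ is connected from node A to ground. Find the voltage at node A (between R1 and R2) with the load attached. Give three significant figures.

V ≈ 5.75 V

Below node A the series string R2+R3 = 2020 Ω sits in parallel with the 8620 Ω load: 1637 Ω.
V_A = 21.2 × 1637/(4400 + 1637) = 5.75 V.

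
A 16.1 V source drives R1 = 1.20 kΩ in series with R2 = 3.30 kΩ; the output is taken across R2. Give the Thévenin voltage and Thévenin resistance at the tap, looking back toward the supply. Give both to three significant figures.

V_th = 11.8 V, R_th = 880 Ω

V_th is the open-circuit tap voltage: 16.1 × 3.30/(1.20 + 3.30) = 11.8 V.
With the supply zeroed, R1 and R2 appear in parallel from the tap: R_th = R1‖R2 = (1.20 × 3.30)/4.500 = 880 Ω.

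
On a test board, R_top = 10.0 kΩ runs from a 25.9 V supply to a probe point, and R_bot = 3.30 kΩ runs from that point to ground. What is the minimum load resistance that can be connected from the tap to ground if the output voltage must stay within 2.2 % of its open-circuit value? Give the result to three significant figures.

Output resistance R_th = R_top‖R_bot = (10.0 × 3.30)/13.30 = 2.481 kΩ.
The fractional drop is R_th/(R_th + R_L); requiring this ≤ 0.0220 gives R_L ≥ R_th(1/0.0220 − 1) = 2.481 × 44.45 = 110 kΩ.

R_L(min) ≈ 110 kΩ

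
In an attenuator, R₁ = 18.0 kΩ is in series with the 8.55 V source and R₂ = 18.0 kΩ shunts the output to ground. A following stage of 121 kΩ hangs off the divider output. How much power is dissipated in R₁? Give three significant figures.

Total resistance from the source is R₁ + (R₂‖R_L) = 33.67 kΩ, so I = 8.55/33.67 kΩ = 0.2539 mA.
P = I²·R₁ = (0.2539 mA)² × 18.0 kΩ = 1.16 mW.

P ≈ 1.16 mW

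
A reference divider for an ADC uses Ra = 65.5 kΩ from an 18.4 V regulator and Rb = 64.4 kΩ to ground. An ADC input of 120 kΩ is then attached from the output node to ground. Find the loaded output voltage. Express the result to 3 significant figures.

V_out ≈ 7.18 V

The load sits in parallel with Rb: Rb‖R_L = (64.4 × 120) / (64.4 + 120) = 41.91 kΩ.
V_out = 18.4 × 41.91 / (65.5 + 41.91) = 18.4 × 41.91/107.4 = 7.18 V.
(Unloaded it would have been 9.12 V.)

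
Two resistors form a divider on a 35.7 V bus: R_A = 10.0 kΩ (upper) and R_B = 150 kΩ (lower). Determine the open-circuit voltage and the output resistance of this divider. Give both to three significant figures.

V_th = 33.5 V, R_th = 9.38 kΩ

V_th is the open-circuit tap voltage: 35.7 × 150/(10.0 + 150) = 33.5 V.
With the supply zeroed, R_A and R_B appear in parallel from the tap: R_th = R_A‖R_B = (10.0 × 150)/160.0 = 9.38 kΩ.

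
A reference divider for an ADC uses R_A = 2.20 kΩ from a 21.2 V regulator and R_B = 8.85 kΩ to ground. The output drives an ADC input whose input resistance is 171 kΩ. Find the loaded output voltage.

V_out ≈ 16.8 V

The load sits in parallel with R_B: R_B‖R_L = (8.85 × 171) / (8.85 + 171) = 8.415 kΩ.
V_out = 21.2 × 8.415 / (2.20 + 8.415) = 21.2 × 8.415/10.61 = 16.8 V.
(Unloaded it would have been 17.0 V.)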